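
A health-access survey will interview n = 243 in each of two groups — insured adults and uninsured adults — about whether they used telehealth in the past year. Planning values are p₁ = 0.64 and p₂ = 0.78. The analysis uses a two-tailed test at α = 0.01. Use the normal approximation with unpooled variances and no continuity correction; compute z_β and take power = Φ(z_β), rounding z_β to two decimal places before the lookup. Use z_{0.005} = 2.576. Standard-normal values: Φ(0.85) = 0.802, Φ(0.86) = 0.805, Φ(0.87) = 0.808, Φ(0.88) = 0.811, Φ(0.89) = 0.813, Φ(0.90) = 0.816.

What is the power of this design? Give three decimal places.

Power ≈ 0.808

z_β = |p₁−p₂|·√(n/[p₁q₁+p₂q₂]) − z_{α/2}
    = 0.14 · √(243/0.4020) − 2.576
    = 0.14 · 24.5861 − 2.576
    = 3.4421 − 2.576 = 0.8661 → 0.87
Power = Φ(0.87) = 0.808.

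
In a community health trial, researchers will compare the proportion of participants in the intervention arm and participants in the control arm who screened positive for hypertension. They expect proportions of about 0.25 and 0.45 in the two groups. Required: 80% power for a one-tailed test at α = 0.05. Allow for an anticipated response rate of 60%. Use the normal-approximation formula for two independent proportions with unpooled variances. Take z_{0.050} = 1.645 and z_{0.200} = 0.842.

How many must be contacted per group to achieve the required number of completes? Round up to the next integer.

n = 113 per group

n = (z_α + z_β)² · [p₁(1−p₁) + p₂(1−p₂)] / (p₁ − p₂)²
  = (1.645 + 0.842)² · (0.25·0.75 + 0.45·0.55) / (-0.20)²
  = (2.487)² · (0.1875 + 0.2475) / 0.0400
  = 6.1852 · 0.4350 / 0.0400
  = 67.26
Adjust for 60% response: 67.26 / 0.60 = 112.11.
Round up → n = 113 per group.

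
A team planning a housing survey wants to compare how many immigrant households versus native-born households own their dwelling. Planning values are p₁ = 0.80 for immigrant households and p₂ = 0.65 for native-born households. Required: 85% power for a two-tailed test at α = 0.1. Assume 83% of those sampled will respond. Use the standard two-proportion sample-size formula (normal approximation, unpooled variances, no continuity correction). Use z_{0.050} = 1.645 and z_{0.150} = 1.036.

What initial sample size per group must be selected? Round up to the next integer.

n = 150 per group

n = (z_{α/2} + z_β)² · [p₁(1−p₁) + p₂(1−p₂)] / (p₁ − p₂)²
  = (1.645 + 1.036)² · (0.80·0.20 + 0.65·0.35) / (0.15)²
  = (2.681)² · (0.1600 + 0.2275) / 0.0225
  = 7.1878 · 0.3875 / 0.0225
  = 123.79
Adjust for 83% response: 123.79 / 0.83 = 149.14.
Round up → n = 150 per group.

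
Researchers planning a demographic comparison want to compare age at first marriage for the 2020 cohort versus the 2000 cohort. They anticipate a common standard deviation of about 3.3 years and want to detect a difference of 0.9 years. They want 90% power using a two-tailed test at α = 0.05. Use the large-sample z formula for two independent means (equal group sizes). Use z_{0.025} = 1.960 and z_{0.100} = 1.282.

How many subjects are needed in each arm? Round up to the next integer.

n = (z_{α/2} + z_β)² · (σ₁² + σ₂²) / δ²
  = (1.960 + 1.282)² · (2·3.3² = 21.78) / 0.9²
  = 10.5106 · 21.78 / 0.81
  = 282.62
Round up → n = 283 per group.

n = 283 per group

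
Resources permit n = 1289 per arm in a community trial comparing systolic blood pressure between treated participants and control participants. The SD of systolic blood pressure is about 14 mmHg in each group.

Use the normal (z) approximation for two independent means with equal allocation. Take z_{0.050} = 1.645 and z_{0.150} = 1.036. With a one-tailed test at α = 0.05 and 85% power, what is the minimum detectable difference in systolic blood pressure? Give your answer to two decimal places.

δ = (z_α + z_β) · √((σ₁²+σ₂²)/n)
  = (1.645 + 1.036) · √(392/1289)
  = 2.681 · √0.30411
  = 2.681 · 0.5515
  = 1.4785

Minimum detectable difference ≈ 1.48 mmHg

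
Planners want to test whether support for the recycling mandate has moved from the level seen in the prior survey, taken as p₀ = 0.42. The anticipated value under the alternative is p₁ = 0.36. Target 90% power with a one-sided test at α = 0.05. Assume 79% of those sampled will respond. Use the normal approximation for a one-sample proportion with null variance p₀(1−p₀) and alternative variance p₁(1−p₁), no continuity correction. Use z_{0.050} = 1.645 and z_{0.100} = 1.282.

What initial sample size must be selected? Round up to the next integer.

n = 717

n = [z_α·√(p₀q₀) + z_β·√(p₁q₁)]² / (p₁ − p₀)²
  = [1.645·√(0.42·0.58) + 1.282·√(0.36·0.64)]² / (-0.06)²
  = [1.645·0.4936 + 1.282·0.4800]² / 0.0036
  = [1.4273]² / 0.0036
  = 565.86
Adjust for 79% response: 565.86 / 0.79 = 716.27.
Round up → n = 717.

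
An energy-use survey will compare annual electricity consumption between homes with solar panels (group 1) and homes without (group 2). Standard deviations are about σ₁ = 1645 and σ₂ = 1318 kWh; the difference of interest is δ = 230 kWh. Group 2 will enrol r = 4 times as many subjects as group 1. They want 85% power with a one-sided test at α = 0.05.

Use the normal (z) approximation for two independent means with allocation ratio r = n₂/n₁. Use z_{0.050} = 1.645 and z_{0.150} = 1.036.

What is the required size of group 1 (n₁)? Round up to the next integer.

n₁ = 427

n₁ = (z_α + z_β)² · (σ₁² + σ₂²/r) / δ²
   = (1.645 + 1.036)² · (1645² + 1318²/4) / 230²
   = 7.1878 · (2706025 + 434281) / 52900
   = 7.1878 · 3140306 / 52900
   = 426.69
Round up → n₁ = 427; n₂ = r·n₁ = 4 × 427 = 1708.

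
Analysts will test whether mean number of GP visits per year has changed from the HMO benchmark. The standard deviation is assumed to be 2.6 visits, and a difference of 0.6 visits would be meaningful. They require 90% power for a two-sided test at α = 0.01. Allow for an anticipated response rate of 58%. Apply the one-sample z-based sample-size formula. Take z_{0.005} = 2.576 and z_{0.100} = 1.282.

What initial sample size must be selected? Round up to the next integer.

n = 482

n = (z_{α/2} + z_β)² · σ² / δ²
  = (2.576 + 1.282)² · 2.6² / 0.6²
  = 14.8842 · 6.76 / 0.36
  = 279.49
Adjust for 58% response: 279.49 / 0.58 = 481.88.
Round up → n = 482.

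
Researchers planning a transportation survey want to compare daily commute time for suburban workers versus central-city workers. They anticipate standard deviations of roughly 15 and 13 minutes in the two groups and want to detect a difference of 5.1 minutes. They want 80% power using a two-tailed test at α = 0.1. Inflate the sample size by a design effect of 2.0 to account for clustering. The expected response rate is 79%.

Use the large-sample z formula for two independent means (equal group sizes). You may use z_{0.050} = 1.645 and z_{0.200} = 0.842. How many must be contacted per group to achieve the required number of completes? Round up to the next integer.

n = (z_{α/2} + z_β)² · (σ₁² + σ₂²) / δ²
  = (1.645 + 0.842)² · (15² + 13² = 394) / 5.1²
  = 6.1852 · 394 / 26.01
  = 93.69
Design effect: 2.0 × 93.69 = 187.39.
Adjust for 79% response: 187.39 / 0.79 = 237.20.
Round up → n = 238 per group.

n = 238 per group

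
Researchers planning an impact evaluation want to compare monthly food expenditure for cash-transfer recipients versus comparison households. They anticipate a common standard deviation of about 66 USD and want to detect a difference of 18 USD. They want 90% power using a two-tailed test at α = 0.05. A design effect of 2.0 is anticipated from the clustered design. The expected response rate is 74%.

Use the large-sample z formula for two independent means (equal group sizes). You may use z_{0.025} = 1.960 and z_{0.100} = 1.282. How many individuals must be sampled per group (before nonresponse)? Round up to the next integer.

n = (z_{α/2} + z_β)² · (σ₁² + σ₂²) / δ²
  = (1.960 + 1.282)² · (2·66² = 8712) / 18²
  = 10.5106 · 8712 / 324
  = 282.62
Design effect: 2.0 × 282.62 = 565.23.
Adjust for 74% response: 565.23 / 0.74 = 763.83.
Round up → n = 764 per group.

n = 764 per group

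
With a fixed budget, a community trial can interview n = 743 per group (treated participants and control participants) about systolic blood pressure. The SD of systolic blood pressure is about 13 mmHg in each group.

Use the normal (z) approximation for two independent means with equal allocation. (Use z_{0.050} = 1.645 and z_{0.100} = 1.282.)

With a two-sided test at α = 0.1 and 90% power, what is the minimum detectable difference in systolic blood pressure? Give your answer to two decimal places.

Minimum detectable difference ≈ 1.97 mmHg

δ = (z_{α/2} + z_β) · √((σ₁²+σ₂²)/n)
  = (1.645 + 1.282) · √(338/743)
  = 2.927 · √0.45491
  = 2.927 · 0.6745
  = 1.9742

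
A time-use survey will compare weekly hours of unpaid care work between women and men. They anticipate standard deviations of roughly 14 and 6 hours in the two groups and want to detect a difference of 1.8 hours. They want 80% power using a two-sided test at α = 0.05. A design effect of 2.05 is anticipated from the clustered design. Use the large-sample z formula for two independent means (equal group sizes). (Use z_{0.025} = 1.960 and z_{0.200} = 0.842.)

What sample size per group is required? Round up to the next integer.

n = (z_{α/2} + z_β)² · (σ₁² + σ₂²) / δ²
  = (1.960 + 0.842)² · (14² + 6² = 232) / 1.8²
  = 7.8512 · 232 / 3.24
  = 562.18
Design effect: 2.05 × 562.18 = 1152.48.
Round up → n = 1153 per group.

n = 1153 per group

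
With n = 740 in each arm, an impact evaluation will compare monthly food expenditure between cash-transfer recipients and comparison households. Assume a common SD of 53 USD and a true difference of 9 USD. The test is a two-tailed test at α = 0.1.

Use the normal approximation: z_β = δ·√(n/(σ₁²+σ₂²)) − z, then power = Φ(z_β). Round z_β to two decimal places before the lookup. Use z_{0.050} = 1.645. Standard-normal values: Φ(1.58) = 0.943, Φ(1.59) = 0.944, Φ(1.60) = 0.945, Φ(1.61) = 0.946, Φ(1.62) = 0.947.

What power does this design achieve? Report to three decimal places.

z_β = δ·√(n/(σ₁²+σ₂²)) − z_{α/2}
    = 9 · √(740/5618) − 1.645
    = 9 · 0.36293 − 1.645
    = 3.2664 − 1.645 = 1.6214 → 1.62
Power = Φ(1.62) = 0.947.

Power ≈ 0.947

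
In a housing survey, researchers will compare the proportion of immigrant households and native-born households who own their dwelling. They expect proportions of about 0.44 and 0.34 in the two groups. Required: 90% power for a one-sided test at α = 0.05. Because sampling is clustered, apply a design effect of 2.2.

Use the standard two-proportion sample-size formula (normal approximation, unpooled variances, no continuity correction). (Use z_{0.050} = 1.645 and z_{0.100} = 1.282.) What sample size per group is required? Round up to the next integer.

n = (z_α + z_β)² · [p₁(1−p₁) + p₂(1−p₂)] / (p₁ − p₂)²
  = (1.645 + 1.282)² · (0.44·0.56 + 0.34·0.66) / (0.10)²
  = (2.927)² · (0.2464 + 0.2244) / 0.0100
  = 8.5673 · 0.4708 / 0.0100
  = 403.35
Design effect: 2.2 × 403.35 = 887.37.
Round up → n = 888 per group.

n = 888 per group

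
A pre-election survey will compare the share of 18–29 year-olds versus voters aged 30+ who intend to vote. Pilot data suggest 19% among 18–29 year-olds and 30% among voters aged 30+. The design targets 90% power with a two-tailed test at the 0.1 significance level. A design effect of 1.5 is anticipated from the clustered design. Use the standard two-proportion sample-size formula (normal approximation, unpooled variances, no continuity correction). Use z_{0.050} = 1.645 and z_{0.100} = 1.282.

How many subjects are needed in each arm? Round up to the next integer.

n = 387 per group

n = (z_{α/2} + z_β)² · [p₁(1−p₁) + p₂(1−p₂)] / (p₁ − p₂)²
  = (1.645 + 1.282)² · (0.19·0.81 + 0.30·0.70) / (-0.11)²
  = (2.927)² · (0.1539 + 0.2100) / 0.0121
  = 8.5673 · 0.3639 / 0.0121
  = 257.66
Design effect: 1.5 × 257.66 = 386.49.
Round up → n = 387 per group.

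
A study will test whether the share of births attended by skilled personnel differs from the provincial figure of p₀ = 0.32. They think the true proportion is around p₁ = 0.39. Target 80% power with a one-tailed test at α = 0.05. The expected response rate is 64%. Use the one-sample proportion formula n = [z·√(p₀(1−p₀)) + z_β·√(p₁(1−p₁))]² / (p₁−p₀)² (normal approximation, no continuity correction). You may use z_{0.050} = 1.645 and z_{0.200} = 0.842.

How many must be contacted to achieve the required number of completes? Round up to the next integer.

n = 443

n = [z_α·√(p₀q₀) + z_β·√(p₁q₁)]² / (p₁ − p₀)²
  = [1.645·√(0.32·0.68) + 0.842·√(0.39·0.61)]² / (0.07)²
  = [1.645·0.4665 + 0.842·0.4877]² / 0.0049
  = [1.1780]² / 0.0049
  = 283.22
Adjust for 64% response: 283.22 / 0.64 = 442.53.
Round up → n = 443.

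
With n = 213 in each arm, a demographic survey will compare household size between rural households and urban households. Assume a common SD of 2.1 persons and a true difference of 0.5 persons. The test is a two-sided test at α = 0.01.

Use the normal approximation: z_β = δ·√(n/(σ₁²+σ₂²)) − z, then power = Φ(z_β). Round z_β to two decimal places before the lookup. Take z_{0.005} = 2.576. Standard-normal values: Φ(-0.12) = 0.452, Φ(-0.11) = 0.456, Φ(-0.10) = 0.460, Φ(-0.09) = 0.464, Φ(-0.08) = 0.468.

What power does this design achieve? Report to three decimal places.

z_β = δ·√(n/(σ₁²+σ₂²)) − z_{α/2}
    = 0.5 · √(213/8.82) − 2.576
    = 0.5 · 4.91423 − 2.576
    = 2.4571 − 2.576 = -0.1189 → -0.12
Power = Φ(-0.12) = 0.452.

Power ≈ 0.452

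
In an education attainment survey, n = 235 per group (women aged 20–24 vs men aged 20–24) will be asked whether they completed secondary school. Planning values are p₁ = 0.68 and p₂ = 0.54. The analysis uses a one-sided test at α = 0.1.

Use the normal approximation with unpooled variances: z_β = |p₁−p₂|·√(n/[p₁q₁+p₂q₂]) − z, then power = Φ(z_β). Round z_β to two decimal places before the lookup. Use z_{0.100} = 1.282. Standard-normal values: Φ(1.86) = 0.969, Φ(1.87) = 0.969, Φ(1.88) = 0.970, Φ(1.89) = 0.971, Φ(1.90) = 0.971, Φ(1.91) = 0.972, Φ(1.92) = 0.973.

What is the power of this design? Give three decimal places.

Power ≈ 0.969

z_β = |p₁−p₂|·√(n/[p₁q₁+p₂q₂]) − z_α
    = 0.14 · √(235/0.4660) − 1.282
    = 0.14 · 22.4564 − 1.282
    = 3.1439 − 1.282 = 1.8619 → 1.86
Power = Φ(1.86) = 0.969.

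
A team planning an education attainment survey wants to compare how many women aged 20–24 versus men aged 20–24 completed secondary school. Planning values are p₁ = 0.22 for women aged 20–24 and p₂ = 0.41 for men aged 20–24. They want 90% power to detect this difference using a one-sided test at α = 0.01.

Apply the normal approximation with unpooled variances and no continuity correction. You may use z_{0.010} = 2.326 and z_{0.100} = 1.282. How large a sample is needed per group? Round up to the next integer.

n = (z_α + z_β)² · [p₁(1−p₁) + p₂(1−p₂)] / (p₁ − p₂)²
  = (2.326 + 1.282)² · (0.22·0.78 + 0.41·0.59) / (-0.19)²
  = (3.608)² · (0.1716 + 0.2419) / 0.0361
  = 13.0177 · 0.4135 / 0.0361
  = 149.11
Round up → n = 150 per group.

n = 150 per group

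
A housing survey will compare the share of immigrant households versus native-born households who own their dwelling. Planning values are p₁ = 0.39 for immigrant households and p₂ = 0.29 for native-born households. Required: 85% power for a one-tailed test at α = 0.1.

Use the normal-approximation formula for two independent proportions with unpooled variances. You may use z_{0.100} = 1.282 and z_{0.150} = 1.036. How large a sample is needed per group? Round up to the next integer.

n = (z_α + z_β)² · [p₁(1−p₁) + p₂(1−p₂)] / (p₁ − p₂)²
  = (1.282 + 1.036)² · (0.39·0.61 + 0.29·0.71) / (0.10)²
  = (2.318)² · (0.2379 + 0.2059) / 0.0100
  = 5.3731 · 0.4438 / 0.0100
  = 238.46
Round up → n = 239 per group.

n = 239 per group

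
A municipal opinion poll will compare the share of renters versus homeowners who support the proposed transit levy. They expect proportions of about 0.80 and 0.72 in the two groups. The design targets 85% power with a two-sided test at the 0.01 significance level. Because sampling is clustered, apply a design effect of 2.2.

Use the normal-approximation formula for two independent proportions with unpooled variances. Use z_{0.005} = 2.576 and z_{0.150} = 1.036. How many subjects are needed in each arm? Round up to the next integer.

n = (z_{α/2} + z_β)² · [p₁(1−p₁) + p₂(1−p₂)] / (p₁ − p₂)²
  = (2.576 + 1.036)² · (0.80·0.20 + 0.72·0.28) / (0.08)²
  = (3.612)² · (0.1600 + 0.2016) / 0.0064
  = 13.0465 · 0.3616 / 0.0064
  = 737.13
Design effect: 2.2 × 737.13 = 1621.69.
Round up → n = 1622 per group.

n = 1622 per group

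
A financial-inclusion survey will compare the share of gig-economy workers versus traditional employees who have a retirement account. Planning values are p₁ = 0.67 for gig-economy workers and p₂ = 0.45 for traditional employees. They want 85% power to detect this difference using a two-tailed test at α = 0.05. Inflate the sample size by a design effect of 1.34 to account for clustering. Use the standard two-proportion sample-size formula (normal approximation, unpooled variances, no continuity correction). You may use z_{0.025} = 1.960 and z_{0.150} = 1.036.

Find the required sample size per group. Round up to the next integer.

n = 117 per group

n = (z_{α/2} + z_β)² · [p₁(1−p₁) + p₂(1−p₂)] / (p₁ − p₂)²
  = (1.960 + 1.036)² · (0.67·0.33 + 0.45·0.55) / (0.22)²
  = (2.996)² · (0.2211 + 0.2475) / 0.0484
  = 8.9760 · 0.4686 / 0.0484
  = 86.90
Design effect: 1.34 × 86.90 = 116.45.
Round up → n = 117 per group.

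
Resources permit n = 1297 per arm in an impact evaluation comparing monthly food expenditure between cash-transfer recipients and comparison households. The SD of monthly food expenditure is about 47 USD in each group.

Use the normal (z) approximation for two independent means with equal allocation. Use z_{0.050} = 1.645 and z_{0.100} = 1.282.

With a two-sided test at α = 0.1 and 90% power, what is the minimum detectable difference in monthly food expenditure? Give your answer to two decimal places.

δ = (z_{α/2} + z_β) · √((σ₁²+σ₂²)/n)
  = (1.645 + 1.282) · √(4418/1297)
  = 2.927 · √3.4063
  = 2.927 · 1.8456
  = 5.4021

Minimum detectable difference ≈ 5.40 USD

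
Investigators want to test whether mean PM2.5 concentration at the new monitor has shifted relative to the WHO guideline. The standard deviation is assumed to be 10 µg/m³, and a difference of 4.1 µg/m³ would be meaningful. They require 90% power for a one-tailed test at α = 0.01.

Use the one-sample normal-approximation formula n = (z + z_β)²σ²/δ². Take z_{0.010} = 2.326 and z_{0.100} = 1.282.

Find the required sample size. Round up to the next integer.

n = (z_α + z_β)² · σ² / δ²
  = (2.326 + 1.282)² · 10² / 4.1²
  = 13.0177 · 100 / 16.81
  = 77.44
Round up → n = 78.

n = 78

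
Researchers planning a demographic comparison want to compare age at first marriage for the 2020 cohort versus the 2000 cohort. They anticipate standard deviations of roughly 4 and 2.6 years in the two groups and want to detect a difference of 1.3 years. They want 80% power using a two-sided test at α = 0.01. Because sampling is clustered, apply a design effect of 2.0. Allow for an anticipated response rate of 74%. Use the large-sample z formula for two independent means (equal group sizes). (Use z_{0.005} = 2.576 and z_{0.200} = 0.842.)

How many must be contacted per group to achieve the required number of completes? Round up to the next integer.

n = (z_{α/2} + z_β)² · (σ₁² + σ₂²) / δ²
  = (2.576 + 0.842)² · (4² + 2.6² = 22.76) / 1.3²
  = 11.6827 · 22.76 / 1.69
  = 157.34
Design effect: 2.0 × 157.34 = 314.67.
Adjust for 74% response: 314.67 / 0.74 = 425.23.
Round up → n = 426 per group.

n = 426 per group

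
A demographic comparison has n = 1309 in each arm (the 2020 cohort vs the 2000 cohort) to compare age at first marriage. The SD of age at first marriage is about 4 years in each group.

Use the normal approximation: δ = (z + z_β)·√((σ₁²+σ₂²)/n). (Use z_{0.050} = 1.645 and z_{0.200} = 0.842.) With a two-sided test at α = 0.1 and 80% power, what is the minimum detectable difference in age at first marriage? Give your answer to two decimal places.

Minimum detectable difference ≈ 0.39 years

δ = (z_{α/2} + z_β) · √((σ₁²+σ₂²)/n)
  = (1.645 + 0.842) · √(32/1309)
  = 2.487 · √0.02445
  = 2.487 · 0.1564
  = 0.3888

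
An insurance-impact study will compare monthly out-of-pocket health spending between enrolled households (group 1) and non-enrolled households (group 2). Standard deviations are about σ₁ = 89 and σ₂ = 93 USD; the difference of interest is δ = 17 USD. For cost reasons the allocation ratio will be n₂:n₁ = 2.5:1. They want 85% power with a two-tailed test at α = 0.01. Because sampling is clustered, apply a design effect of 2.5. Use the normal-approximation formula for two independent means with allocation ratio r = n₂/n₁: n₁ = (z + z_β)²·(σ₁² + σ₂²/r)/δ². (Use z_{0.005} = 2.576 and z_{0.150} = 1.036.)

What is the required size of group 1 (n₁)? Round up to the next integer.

n₁ = 1285

n₁ = (z_{α/2} + z_β)² · (σ₁² + σ₂²/r) / δ²
   = (2.576 + 1.036)² · (89² + 93²/2.5) / 17²
   = 13.0465 · (7921 + 3459.6) / 289
   = 13.0465 · 11380.6 / 289
   = 513.76
Design effect: 2.5 × 513.76 = 1284.41.
Round up → n₁ = 1285; n₂ = r·n₁ = 2.5 × 1285 = 3213.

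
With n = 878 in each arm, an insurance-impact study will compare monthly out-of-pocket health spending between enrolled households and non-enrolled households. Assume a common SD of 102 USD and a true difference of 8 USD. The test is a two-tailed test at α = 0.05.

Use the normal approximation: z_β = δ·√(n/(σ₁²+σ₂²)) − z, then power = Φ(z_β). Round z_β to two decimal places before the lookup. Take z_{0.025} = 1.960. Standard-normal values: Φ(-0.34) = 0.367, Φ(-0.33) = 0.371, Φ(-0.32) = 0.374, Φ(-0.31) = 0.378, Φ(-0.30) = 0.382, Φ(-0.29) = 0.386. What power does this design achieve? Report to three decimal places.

Power ≈ 0.374

z_β = δ·√(n/(σ₁²+σ₂²)) − z_{α/2}
    = 8 · √(878/20808) − 1.960
    = 8 · 0.20541 − 1.960
    = 1.6433 − 1.960 = -0.3167 → -0.32
Power = Φ(-0.32) = 0.374.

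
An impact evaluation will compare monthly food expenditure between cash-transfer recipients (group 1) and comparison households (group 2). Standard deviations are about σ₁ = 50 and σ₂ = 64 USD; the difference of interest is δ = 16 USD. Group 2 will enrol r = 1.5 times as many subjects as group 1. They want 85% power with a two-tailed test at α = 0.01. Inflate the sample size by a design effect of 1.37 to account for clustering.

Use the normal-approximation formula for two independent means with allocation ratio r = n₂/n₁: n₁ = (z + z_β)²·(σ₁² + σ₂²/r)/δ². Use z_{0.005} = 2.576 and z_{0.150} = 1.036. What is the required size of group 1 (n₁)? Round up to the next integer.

n₁ = 366

n₁ = (z_{α/2} + z_β)² · (σ₁² + σ₂²/r) / δ²
   = (2.576 + 1.036)² · (50² + 64²/1.5) / 16²
   = 13.0465 · (2500 + 2730.7) / 256
   = 13.0465 · 5230.7 / 256
   = 266.57
Design effect: 1.37 × 266.57 = 365.20.
Round up → n₁ = 366; n₂ = r·n₁ = 1.5 × 366 = 549.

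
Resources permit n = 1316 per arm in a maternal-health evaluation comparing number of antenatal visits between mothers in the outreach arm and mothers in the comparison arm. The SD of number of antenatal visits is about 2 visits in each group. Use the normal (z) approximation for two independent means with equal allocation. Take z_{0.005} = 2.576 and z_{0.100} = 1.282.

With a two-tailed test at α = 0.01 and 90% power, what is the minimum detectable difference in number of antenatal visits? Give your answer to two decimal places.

Minimum detectable difference ≈ 0.30 visits

δ = (z_{α/2} + z_β) · √((σ₁²+σ₂²)/n)
  = (2.576 + 1.282) · √(8/1316)
  = 3.858 · √0.00608
  = 3.858 · 0.0780
  = 0.3008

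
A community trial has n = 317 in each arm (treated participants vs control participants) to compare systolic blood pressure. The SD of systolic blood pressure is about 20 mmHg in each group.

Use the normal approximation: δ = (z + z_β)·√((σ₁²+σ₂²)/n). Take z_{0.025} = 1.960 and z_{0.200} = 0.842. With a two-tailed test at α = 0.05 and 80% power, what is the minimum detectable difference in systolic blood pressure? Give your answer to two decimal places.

Minimum detectable difference ≈ 4.45 mmHg

δ = (z_{α/2} + z_β) · √((σ₁²+σ₂²)/n)
  = (1.960 + 0.842) · √(800/317)
  = 2.802 · √2.5237
  = 2.802 · 1.5886
  = 4.4513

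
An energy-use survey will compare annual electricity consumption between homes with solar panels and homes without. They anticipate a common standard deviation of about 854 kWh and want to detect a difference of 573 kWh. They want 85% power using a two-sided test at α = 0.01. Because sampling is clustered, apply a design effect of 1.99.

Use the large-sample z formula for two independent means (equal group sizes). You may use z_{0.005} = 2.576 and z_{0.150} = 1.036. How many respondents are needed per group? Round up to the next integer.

n = 116 per group

n = (z_{α/2} + z_β)² · (σ₁² + σ₂²) / δ²
  = (2.576 + 1.036)² · (2·854² = 1458632) / 573²
  = 13.0465 · 1458632 / 328329
  = 57.96
Design effect: 1.99 × 57.96 = 115.34.
Round up → n = 116 per group.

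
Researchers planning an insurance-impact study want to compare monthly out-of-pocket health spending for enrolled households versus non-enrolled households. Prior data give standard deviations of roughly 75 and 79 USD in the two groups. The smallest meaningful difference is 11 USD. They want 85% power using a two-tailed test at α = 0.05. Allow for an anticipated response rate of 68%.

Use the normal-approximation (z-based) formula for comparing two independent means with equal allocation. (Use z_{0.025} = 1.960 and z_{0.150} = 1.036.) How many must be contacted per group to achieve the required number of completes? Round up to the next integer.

n = 1295 per group

n = (z_{α/2} + z_β)² · (σ₁² + σ₂²) / δ²
  = (1.960 + 1.036)² · (75² + 79² = 11866) / 11²
  = 8.9760 · 11866 / 121
  = 880.24
Adjust for 68% response: 880.24 / 0.68 = 1294.48.
Round up → n = 1295 per group.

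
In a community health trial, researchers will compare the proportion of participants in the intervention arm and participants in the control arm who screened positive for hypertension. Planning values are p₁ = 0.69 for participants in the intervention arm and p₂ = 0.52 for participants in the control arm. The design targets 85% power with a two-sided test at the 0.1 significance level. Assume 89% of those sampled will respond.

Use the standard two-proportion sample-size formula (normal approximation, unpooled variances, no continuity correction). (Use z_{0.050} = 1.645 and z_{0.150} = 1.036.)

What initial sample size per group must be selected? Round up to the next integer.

n = (z_{α/2} + z_β)² · [p₁(1−p₁) + p₂(1−p₂)] / (p₁ − p₂)²
  = (1.645 + 1.036)² · (0.69·0.31 + 0.52·0.48) / (0.17)²
  = (2.681)² · (0.2139 + 0.2496) / 0.0289
  = 7.1878 · 0.4635 / 0.0289
  = 115.28
Adjust for 89% response: 115.28 / 0.89 = 129.53.
Round up → n = 130 per group.

n = 130 per group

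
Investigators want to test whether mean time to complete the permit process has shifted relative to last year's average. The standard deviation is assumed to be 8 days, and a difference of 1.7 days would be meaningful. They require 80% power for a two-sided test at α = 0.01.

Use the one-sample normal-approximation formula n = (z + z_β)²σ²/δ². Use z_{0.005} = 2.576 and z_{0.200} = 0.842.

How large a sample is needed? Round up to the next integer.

n = 259

n = (z_{α/2} + z_β)² · σ² / δ²
  = (2.576 + 0.842)² · 8² / 1.7²
  = 11.6827 · 64 / 2.89
  = 258.72
Round up → n = 259.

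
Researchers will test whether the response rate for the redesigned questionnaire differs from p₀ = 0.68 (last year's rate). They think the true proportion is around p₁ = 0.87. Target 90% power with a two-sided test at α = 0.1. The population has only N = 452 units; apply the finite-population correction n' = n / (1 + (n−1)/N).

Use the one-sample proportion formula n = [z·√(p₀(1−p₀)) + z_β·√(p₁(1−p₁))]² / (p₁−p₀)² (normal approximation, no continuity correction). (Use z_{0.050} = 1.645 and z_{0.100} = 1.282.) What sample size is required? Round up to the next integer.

n = [z_{α/2}·√(p₀q₀) + z_β·√(p₁q₁)]² / (p₁ − p₀)²
  = [1.645·√(0.68·0.32) + 1.282·√(0.87·0.13)]² / (0.19)²
  = [1.645·0.4665 + 1.282·0.3363]² / 0.0361
  = [1.1985]² / 0.0361
  = 39.79
Finite-population correction (N = 452): 39.79 / (1 + (39.79 − 1)/452) = 36.64.
Round up → n = 37.

n = 37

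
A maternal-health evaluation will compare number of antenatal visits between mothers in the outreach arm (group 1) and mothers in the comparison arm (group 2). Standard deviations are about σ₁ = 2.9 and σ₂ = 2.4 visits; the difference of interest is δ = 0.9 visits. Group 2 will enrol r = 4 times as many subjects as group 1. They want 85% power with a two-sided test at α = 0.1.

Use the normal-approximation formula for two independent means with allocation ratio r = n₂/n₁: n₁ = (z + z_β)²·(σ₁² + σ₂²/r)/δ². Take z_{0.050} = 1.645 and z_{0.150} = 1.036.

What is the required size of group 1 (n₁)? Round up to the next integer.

n₁ = 88

n₁ = (z_{α/2} + z_β)² · (σ₁² + σ₂²/r) / δ²
   = (1.645 + 1.036)² · (2.9² + 2.4²/4) / 0.9²
   = 7.1878 · (8.41 + 1.44) / 0.81
   = 7.1878 · 9.85 / 0.81
   = 87.41
Round up → n₁ = 88; n₂ = r·n₁ = 4 × 88 = 352.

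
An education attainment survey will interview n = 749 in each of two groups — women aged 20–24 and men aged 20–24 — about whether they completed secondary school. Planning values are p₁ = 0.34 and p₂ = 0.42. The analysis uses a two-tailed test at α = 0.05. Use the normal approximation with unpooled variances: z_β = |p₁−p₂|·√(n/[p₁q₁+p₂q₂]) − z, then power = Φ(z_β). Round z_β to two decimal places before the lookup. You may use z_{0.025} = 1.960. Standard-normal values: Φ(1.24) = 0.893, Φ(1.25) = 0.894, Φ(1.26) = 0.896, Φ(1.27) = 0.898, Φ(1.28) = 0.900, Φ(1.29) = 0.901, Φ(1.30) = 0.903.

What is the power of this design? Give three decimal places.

z_β = |p₁−p₂|·√(n/[p₁q₁+p₂q₂]) − z_{α/2}
    = 0.08 · √(749/0.4680) − 1.960
    = 0.08 · 40.0053 − 1.960
    = 3.2004 − 1.960 = 1.2404 → 1.24
Power = Φ(1.24) = 0.893.

Power ≈ 0.893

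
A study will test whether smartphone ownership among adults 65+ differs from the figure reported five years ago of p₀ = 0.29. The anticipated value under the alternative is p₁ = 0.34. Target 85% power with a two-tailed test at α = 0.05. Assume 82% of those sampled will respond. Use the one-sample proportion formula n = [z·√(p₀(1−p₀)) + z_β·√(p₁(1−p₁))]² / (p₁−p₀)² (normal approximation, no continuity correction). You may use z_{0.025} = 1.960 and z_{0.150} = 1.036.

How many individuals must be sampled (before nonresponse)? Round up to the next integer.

n = [z_{α/2}·√(p₀q₀) + z_β·√(p₁q₁)]² / (p₁ − p₀)²
  = [1.960·√(0.29·0.71) + 1.036·√(0.34·0.66)]² / (0.05)²
  = [1.960·0.4538 + 1.036·0.4737]² / 0.0025
  = [1.3801]² / 0.0025
  = 761.91
Adjust for 82% response: 761.91 / 0.82 = 929.16.
Round up → n = 930.

n = 930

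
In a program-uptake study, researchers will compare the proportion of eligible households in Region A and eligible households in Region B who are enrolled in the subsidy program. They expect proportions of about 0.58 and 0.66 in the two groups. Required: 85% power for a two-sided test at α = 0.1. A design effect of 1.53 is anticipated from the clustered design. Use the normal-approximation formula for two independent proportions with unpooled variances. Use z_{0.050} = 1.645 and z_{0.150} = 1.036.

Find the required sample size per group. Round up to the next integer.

n = 805 per group

n = (z_{α/2} + z_β)² · [p₁(1−p₁) + p₂(1−p₂)] / (p₁ − p₂)²
  = (1.645 + 1.036)² · (0.58·0.42 + 0.66·0.34) / (-0.08)²
  = (2.681)² · (0.2436 + 0.2244) / 0.0064
  = 7.1878 · 0.4680 / 0.0064
  = 525.61
Design effect: 1.53 × 525.61 = 804.18.
Round up → n = 805 per group.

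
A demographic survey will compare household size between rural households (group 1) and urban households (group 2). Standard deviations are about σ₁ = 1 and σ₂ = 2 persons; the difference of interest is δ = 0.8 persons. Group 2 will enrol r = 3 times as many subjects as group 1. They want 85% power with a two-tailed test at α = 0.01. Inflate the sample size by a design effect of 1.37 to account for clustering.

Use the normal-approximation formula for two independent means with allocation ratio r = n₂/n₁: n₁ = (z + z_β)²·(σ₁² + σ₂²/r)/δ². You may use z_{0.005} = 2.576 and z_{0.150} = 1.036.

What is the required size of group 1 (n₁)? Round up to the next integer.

n₁ = 66

n₁ = (z_{α/2} + z_β)² · (σ₁² + σ₂²/r) / δ²
   = (2.576 + 1.036)² · (1² + 2²/3) / 0.8²
   = 13.0465 · (1 + 1.3333) / 0.64
   = 13.0465 · 2.3333 / 0.64
   = 47.57
Design effect: 1.37 × 47.57 = 65.16.
Round up → n₁ = 66; n₂ = r·n₁ = 3 × 66 = 198.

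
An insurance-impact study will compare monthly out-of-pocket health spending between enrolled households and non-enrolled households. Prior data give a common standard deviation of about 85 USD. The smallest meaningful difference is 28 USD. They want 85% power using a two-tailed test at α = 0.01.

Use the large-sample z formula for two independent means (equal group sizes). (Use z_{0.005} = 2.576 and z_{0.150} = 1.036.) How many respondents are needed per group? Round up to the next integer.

n = 241 per group

n = (z_{α/2} + z_β)² · (σ₁² + σ₂²) / δ²
  = (2.576 + 1.036)² · (2·85² = 14450) / 28²
  = 13.0465 · 14450 / 784
  = 240.46
Round up → n = 241 per group.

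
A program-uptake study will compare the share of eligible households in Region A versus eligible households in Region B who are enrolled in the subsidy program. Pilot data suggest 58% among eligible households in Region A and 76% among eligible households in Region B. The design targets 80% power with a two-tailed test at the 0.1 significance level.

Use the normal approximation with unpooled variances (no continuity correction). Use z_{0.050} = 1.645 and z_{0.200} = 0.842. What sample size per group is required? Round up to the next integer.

n = 82 per group

n = (z_{α/2} + z_β)² · [p₁(1−p₁) + p₂(1−p₂)] / (p₁ − p₂)²
  = (1.645 + 0.842)² · (0.58·0.42 + 0.76·0.24) / (-0.18)²
  = (2.487)² · (0.2436 + 0.1824) / 0.0324
  = 6.1852 · 0.4260 / 0.0324
  = 81.32
Round up → n = 82 per group.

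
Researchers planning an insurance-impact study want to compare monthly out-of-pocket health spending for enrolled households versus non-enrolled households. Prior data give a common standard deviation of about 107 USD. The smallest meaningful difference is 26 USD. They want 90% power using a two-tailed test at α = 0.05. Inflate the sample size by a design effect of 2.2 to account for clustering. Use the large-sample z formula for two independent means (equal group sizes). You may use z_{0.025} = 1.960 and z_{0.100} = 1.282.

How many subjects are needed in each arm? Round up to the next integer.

n = 784 per group

n = (z_{α/2} + z_β)² · (σ₁² + σ₂²) / δ²
  = (1.960 + 1.282)² · (2·107² = 22898) / 26²
  = 10.5106 · 22898 / 676
  = 356.02
Design effect: 2.2 × 356.02 = 783.25.
Round up → n = 784 per group.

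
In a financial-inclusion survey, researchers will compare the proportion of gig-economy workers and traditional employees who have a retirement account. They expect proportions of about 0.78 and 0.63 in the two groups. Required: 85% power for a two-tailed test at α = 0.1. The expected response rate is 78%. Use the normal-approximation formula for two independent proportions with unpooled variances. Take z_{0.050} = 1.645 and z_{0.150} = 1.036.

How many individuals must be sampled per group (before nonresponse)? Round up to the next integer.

n = (z_{α/2} + z_β)² · [p₁(1−p₁) + p₂(1−p₂)] / (p₁ − p₂)²
  = (1.645 + 1.036)² · (0.78·0.22 + 0.63·0.37) / (0.15)²
  = (2.681)² · (0.1716 + 0.2331) / 0.0225
  = 7.1878 · 0.4047 / 0.0225
  = 129.28
Adjust for 78% response: 129.28 / 0.78 = 165.75.
Round up → n = 166 per group.

n = 166 per group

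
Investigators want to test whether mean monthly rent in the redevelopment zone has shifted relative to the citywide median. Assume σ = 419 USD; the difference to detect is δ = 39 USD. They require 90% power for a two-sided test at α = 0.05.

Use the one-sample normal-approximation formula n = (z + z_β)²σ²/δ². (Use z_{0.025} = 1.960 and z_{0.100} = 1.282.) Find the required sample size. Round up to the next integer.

n = 1214

n = (z_{α/2} + z_β)² · σ² / δ²
  = (1.960 + 1.282)² · 419² / 39²
  = 10.5106 · 175561 / 1521
  = 1213.18
Round up → n = 1214.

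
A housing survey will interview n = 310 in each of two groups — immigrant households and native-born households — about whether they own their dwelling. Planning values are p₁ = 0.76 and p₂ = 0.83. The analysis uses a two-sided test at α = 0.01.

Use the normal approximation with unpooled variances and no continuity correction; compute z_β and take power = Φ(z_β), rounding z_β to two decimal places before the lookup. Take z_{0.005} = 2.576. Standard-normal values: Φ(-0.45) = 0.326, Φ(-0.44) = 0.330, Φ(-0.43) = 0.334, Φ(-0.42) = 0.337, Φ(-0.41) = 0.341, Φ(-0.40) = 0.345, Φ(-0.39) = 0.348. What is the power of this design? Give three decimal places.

Power ≈ 0.341

z_β = |p₁−p₂|·√(n/[p₁q₁+p₂q₂]) − z_{α/2}
    = 0.07 · √(310/0.3235) − 2.576
    = 0.07 · 30.9559 − 2.576
    = 2.1669 − 2.576 = -0.4091 → -0.41
Power = Φ(-0.41) = 0.341.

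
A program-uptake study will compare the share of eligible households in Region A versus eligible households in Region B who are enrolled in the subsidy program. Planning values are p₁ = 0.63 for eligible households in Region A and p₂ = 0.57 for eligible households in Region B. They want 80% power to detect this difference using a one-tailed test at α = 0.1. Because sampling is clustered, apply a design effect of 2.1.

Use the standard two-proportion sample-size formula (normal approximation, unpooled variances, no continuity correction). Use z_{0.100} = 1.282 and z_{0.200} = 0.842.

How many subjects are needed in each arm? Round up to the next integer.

n = 1259 per group

n = (z_α + z_β)² · [p₁(1−p₁) + p₂(1−p₂)] / (p₁ − p₂)²
  = (1.282 + 0.842)² · (0.63·0.37 + 0.57·0.43) / (0.06)²
  = (2.124)² · (0.2331 + 0.2451) / 0.0036
  = 4.5114 · 0.4782 / 0.0036
  = 599.26
Design effect: 2.1 × 599.26 = 1258.45.
Round up → n = 1259 per group.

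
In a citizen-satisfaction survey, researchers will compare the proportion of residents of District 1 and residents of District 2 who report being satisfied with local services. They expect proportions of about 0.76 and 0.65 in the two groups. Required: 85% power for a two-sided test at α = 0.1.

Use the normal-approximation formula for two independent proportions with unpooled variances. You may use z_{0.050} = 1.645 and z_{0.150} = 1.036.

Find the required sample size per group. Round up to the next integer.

n = 244 per group

n = (z_{α/2} + z_β)² · [p₁(1−p₁) + p₂(1−p₂)] / (p₁ − p₂)²
  = (1.645 + 1.036)² · (0.76·0.24 + 0.65·0.35) / (0.11)²
  = (2.681)² · (0.1824 + 0.2275) / 0.0121
  = 7.1878 · 0.4099 / 0.0121
  = 243.49
Round up → n = 244 per group.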